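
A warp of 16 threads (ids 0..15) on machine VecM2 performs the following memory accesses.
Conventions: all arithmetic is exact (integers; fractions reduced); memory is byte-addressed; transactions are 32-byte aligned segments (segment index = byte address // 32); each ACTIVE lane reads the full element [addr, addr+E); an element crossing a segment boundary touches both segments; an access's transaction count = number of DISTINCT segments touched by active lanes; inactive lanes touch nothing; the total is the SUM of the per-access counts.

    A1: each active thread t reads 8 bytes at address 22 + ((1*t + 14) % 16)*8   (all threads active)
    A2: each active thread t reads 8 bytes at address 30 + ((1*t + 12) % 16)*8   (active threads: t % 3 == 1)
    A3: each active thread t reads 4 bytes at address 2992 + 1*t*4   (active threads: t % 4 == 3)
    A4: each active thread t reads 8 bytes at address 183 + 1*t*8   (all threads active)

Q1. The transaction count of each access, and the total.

A1: 5 transactions
A2: 5 transactions
A3: 3 transactions
A4: 5 transactions

Answer: 5,5,3,5; total 18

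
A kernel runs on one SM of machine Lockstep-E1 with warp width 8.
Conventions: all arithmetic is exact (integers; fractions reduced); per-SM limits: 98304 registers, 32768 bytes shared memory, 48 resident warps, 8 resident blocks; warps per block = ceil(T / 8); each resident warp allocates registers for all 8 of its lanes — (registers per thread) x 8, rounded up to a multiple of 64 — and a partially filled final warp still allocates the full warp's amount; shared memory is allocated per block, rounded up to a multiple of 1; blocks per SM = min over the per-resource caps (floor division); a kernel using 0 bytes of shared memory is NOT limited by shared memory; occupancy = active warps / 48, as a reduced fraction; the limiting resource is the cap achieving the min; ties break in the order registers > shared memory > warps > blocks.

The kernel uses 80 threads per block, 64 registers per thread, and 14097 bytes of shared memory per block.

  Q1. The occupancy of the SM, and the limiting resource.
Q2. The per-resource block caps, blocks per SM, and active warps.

Answer: occupancy 5/12, limited by shared memory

registers: 19 blocks
shared memory: 2 blocks
warps: 4 blocks
blocks: 8 blocks

Answer: 2 blocks, 20 active warps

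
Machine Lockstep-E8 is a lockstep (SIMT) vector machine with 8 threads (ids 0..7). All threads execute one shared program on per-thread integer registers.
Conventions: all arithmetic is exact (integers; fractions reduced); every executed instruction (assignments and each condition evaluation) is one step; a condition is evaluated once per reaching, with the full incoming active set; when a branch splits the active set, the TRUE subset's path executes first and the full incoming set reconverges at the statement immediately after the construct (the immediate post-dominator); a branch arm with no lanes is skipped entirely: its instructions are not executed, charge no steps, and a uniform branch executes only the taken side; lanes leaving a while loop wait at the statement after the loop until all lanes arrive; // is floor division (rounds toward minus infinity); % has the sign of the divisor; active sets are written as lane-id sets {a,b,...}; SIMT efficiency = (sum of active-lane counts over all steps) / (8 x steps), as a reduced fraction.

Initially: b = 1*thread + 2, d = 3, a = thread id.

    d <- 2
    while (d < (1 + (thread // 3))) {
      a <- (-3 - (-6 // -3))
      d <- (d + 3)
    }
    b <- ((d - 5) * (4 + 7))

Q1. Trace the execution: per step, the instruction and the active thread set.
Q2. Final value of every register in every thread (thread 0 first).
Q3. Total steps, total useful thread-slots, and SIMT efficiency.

step 0: d <- 2                       {0,1,2,3,4,5,6,7}
step 1: eval (d < (1 + (thread // 3))) {0,1,2,3,4,5,6,7}
step 2: a <- (-3 - (-6 // -3))       {6,7}
step 3: d <- (d + 3)                 {6,7}
step 4: eval (d < (1 + (thread // 3))) {6,7}
step 5: b <- ((d - 5) * (4 + 7))     {0,1,2,3,4,5,6,7}

Answer: 6 steps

b: -33,-33,-33,-33,-33,-33,0,0
d: 2,2,2,2,2,2,5,5
a: 0,1,2,3,4,5,-5,-5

steps = 6; useful = 30; efficiency = 30/48 = 5/8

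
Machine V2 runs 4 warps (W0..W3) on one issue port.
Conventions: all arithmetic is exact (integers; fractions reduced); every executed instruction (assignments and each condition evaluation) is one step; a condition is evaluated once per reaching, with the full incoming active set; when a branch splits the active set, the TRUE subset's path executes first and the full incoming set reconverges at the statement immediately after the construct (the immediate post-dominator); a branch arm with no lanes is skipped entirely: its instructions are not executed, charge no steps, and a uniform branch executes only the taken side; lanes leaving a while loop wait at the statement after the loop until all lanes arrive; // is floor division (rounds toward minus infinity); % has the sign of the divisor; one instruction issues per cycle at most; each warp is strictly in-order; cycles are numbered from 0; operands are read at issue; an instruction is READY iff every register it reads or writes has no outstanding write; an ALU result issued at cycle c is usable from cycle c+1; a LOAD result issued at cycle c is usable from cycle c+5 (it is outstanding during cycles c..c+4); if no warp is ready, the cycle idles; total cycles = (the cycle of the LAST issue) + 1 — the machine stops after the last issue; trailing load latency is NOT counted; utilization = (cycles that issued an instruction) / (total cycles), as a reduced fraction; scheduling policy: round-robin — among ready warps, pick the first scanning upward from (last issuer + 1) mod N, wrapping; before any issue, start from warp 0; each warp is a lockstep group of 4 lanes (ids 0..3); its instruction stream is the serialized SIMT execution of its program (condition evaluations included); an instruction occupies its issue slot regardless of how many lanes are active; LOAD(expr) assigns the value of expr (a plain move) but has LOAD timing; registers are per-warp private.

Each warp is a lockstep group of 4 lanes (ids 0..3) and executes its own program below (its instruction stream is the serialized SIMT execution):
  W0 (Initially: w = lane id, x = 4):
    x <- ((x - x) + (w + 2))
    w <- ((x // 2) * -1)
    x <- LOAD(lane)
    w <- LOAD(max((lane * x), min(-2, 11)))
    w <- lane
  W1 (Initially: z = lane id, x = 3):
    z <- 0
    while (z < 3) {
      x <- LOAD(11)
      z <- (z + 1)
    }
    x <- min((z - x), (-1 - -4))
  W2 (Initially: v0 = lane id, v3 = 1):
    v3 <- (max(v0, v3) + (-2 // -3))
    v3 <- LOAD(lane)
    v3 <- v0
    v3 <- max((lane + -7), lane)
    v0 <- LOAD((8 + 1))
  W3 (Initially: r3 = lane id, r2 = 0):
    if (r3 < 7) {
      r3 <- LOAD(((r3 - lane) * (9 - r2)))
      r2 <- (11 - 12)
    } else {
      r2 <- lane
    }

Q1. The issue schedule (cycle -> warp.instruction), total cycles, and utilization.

cycle 0: W0.I0
cycle 1: W1.I0
cycle 2: W2.I0
cycle 3: W3.I0
cycle 4: W0.I1
cycle 5: W1.I1
cycle 6: W2.I1
cycle 7: W3.I1
cycle 8: W0.I2
cycle 9: W1.I2
cycle 10: W3.I2
cycle 11: W1.I3
cycle 12: W2.I2
cycle 13: W0.I3
cycle 14: W1.I4
cycle 15: W2.I3
cycle 16: W1.I5
cycle 17: W2.I4
cycle 18: W0.I4
cycle 19: W1.I6
cycle 20: W1.I7
cycle 21: W1.I8
cycle 22: W1.I9
cycle 23: W1.I10
cycle 24: idle
cycle 25: idle
cycle 26: W1.I11

Answer: 27 cycles, utilization 25/27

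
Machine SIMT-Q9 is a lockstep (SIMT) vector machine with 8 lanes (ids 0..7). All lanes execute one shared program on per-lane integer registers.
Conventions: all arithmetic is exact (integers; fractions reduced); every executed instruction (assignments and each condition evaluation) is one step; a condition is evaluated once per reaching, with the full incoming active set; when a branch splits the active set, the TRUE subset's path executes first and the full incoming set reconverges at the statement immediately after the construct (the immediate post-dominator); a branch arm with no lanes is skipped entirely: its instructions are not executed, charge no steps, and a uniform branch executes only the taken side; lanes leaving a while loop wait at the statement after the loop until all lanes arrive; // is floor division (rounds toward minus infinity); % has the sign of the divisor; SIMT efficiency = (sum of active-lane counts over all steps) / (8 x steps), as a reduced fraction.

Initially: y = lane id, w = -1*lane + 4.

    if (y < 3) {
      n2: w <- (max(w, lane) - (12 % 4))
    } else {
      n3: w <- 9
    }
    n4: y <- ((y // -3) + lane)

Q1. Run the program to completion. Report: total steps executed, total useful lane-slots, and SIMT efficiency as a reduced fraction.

Answer: 4 steps, 24 useful, 3/4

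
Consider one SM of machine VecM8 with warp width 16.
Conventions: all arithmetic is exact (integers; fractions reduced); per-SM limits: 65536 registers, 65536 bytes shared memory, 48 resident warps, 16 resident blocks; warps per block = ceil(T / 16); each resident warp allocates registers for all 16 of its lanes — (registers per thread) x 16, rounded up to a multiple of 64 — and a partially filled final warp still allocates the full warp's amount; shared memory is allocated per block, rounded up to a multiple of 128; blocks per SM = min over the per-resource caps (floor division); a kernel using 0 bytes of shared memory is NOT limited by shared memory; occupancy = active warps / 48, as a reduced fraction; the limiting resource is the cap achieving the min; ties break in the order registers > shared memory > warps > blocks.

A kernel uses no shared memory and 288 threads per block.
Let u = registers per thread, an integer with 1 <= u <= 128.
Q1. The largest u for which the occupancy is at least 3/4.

Answer: u = 112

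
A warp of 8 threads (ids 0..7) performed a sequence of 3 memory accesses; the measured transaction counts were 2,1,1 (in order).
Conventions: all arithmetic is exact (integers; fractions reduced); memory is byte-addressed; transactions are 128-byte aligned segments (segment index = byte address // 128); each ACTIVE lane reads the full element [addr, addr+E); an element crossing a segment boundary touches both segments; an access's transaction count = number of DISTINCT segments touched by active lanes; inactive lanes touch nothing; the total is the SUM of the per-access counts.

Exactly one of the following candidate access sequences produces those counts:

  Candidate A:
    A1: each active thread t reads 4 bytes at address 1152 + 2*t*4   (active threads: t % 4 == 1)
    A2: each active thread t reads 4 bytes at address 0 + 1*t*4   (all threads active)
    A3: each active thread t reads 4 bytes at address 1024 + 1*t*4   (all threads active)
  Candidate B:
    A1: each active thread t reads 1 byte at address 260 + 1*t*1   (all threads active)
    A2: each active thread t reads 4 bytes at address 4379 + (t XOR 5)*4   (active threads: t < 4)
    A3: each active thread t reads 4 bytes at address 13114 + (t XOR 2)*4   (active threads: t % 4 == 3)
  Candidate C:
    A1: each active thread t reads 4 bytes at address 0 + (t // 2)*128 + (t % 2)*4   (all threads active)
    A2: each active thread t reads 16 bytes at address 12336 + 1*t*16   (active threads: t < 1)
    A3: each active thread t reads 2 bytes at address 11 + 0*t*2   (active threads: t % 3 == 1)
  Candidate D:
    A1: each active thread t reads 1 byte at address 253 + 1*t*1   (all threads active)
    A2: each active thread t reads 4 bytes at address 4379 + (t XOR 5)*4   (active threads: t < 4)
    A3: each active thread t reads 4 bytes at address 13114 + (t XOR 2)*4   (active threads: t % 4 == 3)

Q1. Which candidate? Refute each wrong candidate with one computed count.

A: A1 gives 1 transaction, not 2
B: A1 gives 1 transaction, not 2
C: A1 gives 4 transactions, not 2
D: all counts match (2,1,1)

Answer: D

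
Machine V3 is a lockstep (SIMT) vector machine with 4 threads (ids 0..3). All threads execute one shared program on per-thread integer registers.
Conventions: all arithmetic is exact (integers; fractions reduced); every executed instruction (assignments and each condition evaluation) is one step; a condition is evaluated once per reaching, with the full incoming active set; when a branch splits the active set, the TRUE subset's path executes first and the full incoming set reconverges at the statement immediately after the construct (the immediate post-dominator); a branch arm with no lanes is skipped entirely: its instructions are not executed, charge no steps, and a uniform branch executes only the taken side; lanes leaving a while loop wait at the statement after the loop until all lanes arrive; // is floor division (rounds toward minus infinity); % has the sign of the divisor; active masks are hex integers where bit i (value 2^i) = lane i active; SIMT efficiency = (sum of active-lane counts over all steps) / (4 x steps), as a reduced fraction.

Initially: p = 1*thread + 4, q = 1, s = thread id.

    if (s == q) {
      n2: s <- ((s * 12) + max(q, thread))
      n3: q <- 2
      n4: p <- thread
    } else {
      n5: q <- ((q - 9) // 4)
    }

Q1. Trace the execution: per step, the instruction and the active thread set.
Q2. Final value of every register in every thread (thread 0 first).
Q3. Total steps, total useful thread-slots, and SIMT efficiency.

step 0: eval (s == q)                0xf
step 1: s <- ((s * 12) + max(q, thread)) 0x2
step 2: q <- 2                       0x2
step 3: p <- thread                  0x2
step 4: q <- ((q - 9) // 4)          0xd

Answer: 5 steps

p: 4,1,6,7
q: -2,2,-2,-2
s: 0,13,2,3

steps = 5; useful = 10; efficiency = 10/20 = 1/2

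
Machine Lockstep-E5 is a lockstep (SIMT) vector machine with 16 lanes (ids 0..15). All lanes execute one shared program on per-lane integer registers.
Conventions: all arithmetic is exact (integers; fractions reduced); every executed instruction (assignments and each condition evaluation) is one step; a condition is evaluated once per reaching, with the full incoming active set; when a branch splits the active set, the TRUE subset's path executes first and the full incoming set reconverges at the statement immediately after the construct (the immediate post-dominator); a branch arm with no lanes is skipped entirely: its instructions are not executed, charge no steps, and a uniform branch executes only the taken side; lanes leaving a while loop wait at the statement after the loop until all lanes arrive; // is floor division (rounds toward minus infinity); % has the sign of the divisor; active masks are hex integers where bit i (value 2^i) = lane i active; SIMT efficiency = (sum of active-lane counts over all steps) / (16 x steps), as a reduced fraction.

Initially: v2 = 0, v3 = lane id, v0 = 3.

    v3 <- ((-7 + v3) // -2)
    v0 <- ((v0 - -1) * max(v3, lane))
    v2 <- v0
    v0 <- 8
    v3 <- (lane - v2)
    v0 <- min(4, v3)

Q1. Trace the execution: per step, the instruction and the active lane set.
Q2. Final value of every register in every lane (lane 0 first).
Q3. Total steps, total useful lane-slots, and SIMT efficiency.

step 0: v3 <- ((-7 + v3) // -2)      0xffff
step 1: v0 <- ((v0 - -1) * max(v3, lane)) 0xffff
step 2: v2 <- v0                     0xffff
step 3: v0 <- 8                      0xffff
step 4: v3 <- (lane - v2)            0xffff
step 5: v0 <- min(4, v3)             0xffff

Answer: 6 steps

v2: 12,12,8,12,16,20,24,28,32,36,40,44,48,52,56,60
v3: -12,-11,-6,-9,-12,-15,-18,-21,-24,-27,-30,-33,-36,-39,-42,-45
v0: -12,-11,-6,-9,-12,-15,-18,-21,-24,-27,-30,-33,-36,-39,-42,-45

steps = 6; useful = 96; efficiency = 96/96 = 1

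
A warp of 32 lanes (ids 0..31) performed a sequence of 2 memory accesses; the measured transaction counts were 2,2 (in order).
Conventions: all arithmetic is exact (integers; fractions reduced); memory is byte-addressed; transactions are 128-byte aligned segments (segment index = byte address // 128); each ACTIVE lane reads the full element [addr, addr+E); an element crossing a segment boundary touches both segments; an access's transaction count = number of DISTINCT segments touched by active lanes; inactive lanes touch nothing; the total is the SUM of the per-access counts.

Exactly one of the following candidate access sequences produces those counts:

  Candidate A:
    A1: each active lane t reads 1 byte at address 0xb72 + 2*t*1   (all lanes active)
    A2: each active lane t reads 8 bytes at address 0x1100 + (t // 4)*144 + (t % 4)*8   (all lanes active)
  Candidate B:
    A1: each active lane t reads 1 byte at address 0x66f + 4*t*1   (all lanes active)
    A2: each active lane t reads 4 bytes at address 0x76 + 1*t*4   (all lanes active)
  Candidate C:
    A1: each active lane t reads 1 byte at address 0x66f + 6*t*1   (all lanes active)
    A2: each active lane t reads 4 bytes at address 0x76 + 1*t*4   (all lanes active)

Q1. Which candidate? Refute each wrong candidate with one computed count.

A: A2 gives 9 transactions, not 2
C: A1 gives 3 transactions, not 2
B: all counts match (2,2)

Answer: B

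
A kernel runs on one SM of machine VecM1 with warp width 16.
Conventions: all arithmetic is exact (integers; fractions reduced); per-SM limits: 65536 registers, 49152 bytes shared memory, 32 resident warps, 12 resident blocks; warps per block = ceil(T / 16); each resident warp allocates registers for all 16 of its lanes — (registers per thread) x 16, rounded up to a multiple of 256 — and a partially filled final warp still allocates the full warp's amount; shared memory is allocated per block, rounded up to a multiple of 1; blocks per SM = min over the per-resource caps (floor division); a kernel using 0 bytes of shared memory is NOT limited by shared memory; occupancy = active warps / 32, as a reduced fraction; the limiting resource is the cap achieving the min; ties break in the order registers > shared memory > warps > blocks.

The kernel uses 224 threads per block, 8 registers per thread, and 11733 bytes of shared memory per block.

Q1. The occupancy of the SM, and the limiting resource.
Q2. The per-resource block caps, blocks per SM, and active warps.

Answer: occupancy 7/8, limited by warps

registers: 18 blocks
shared memory: 4 blocks
warps: 2 blocks
blocks: 12 blocks

Answer: 2 blocks, 28 active warps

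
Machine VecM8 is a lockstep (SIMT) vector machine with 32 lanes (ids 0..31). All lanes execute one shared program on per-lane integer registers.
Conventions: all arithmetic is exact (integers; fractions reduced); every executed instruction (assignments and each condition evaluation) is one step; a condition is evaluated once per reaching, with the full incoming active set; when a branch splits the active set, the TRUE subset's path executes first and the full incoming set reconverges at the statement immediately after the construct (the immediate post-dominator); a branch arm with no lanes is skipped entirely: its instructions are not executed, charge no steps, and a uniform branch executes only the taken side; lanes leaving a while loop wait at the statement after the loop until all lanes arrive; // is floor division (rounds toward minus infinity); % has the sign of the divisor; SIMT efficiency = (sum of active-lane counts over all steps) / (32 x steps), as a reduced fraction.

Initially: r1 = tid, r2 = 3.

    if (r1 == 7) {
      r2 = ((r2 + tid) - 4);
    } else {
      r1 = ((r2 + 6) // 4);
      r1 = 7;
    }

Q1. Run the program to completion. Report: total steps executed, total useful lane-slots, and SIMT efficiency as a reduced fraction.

Answer: 4 steps, 95 useful, 95/128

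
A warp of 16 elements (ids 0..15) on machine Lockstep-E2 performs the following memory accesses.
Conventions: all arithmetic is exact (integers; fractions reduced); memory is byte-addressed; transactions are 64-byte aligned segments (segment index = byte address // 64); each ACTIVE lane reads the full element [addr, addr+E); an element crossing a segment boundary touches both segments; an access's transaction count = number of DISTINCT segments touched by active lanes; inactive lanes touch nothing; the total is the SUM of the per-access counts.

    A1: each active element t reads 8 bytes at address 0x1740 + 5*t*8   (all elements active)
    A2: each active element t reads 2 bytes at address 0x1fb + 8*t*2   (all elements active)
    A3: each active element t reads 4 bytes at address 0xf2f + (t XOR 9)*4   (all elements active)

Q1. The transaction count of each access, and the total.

A1: 10 transactions
A2: 5 transactions
A3: 2 transactions

Answer: 10,5,2; total 17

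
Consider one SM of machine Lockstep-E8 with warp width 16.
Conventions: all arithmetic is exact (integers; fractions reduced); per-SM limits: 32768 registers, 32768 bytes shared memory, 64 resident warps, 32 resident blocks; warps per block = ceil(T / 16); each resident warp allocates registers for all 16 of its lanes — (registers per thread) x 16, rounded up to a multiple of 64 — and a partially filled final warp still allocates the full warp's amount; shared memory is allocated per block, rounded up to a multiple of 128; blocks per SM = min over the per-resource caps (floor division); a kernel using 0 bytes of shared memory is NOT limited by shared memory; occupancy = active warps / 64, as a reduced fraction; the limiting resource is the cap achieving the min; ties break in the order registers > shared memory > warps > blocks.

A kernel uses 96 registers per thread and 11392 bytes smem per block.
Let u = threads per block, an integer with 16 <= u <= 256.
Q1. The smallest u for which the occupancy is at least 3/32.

Answer: u = 33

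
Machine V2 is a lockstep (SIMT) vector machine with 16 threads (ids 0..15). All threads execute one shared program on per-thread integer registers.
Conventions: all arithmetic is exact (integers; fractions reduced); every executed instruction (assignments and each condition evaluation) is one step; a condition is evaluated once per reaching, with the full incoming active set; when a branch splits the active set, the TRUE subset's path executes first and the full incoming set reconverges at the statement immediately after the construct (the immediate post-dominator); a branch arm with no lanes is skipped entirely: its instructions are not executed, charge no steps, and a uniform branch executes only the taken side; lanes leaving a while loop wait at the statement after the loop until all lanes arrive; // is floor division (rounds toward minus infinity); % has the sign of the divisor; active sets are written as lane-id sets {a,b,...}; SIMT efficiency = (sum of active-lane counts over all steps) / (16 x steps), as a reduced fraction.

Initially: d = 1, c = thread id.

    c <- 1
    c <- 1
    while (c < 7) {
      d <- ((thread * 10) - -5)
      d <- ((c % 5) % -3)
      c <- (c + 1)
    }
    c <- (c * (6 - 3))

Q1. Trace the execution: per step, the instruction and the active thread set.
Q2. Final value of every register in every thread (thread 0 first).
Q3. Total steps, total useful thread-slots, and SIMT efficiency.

step 0: c <- 1                       {0,1,2,3,4,5,6,7,8,9,10,11,12,13,14,15}
step 1: c <- 1                       {0,1,2,3,4,5,6,7,8,9,10,11,12,13,14,15}
step 2: eval (c < 7)                 {0,1,2,3,4,5,6,7,8,9,10,11,12,13,14,15}
step 3: d <- ((thread * 10) - -5)    {0,1,2,3,4,5,6,7,8,9,10,11,12,13,14,15}
step 4: d <- ((c % 5) % -3)          {0,1,2,3,4,5,6,7,8,9,10,11,12,13,14,15}
step 5: c <- (c + 1)                 {0,1,2,3,4,5,6,7,8,9,10,11,12,13,14,15}
step 6: eval (c < 7)                 {0,1,2,3,4,5,6,7,8,9,10,11,12,13,14,15}
step 7: d <- ((thread * 10) - -5)    {0,1,2,3,4,5,6,7,8,9,10,11,12,13,14,15}
step 8: d <- ((c % 5) % -3)          {0,1,2,3,4,5,6,7,8,9,10,11,12,13,14,15}
step 9: c <- (c + 1)                 {0,1,2,3,4,5,6,7,8,9,10,11,12,13,14,15}
step 10: eval (c < 7)                 {0,1,2,3,4,5,6,7,8,9,10,11,12,13,14,15}
step 11: d <- ((thread * 10) - -5)    {0,1,2,3,4,5,6,7,8,9,10,11,12,13,14,15}
step 12: d <- ((c % 5) % -3)          {0,1,2,3,4,5,6,7,8,9,10,11,12,13,14,15}
step 13: c <- (c + 1)                 {0,1,2,3,4,5,6,7,8,9,10,11,12,13,14,15}
step 14: eval (c < 7)                 {0,1,2,3,4,5,6,7,8,9,10,11,12,13,14,15}
step 15: d <- ((thread * 10) - -5)    {0,1,2,3,4,5,6,7,8,9,10,11,12,13,14,15}
step 16: d <- ((c % 5) % -3)          {0,1,2,3,4,5,6,7,8,9,10,11,12,13,14,15}
step 17: c <- (c + 1)                 {0,1,2,3,4,5,6,7,8,9,10,11,12,13,14,15}
step 18: eval (c < 7)                 {0,1,2,3,4,5,6,7,8,9,10,11,12,13,14,15}
step 19: d <- ((thread * 10) - -5)    {0,1,2,3,4,5,6,7,8,9,10,11,12,13,14,15}
step 20: d <- ((c % 5) % -3)          {0,1,2,3,4,5,6,7,8,9,10,11,12,13,14,15}
step 21: c <- (c + 1)                 {0,1,2,3,4,5,6,7,8,9,10,11,12,13,14,15}
step 22: eval (c < 7)                 {0,1,2,3,4,5,6,7,8,9,10,11,12,13,14,15}
step 23: d <- ((thread * 10) - -5)    {0,1,2,3,4,5,6,7,8,9,10,11,12,13,14,15}
step 24: d <- ((c % 5) % -3)          {0,1,2,3,4,5,6,7,8,9,10,11,12,13,14,15}
step 25: c <- (c + 1)                 {0,1,2,3,4,5,6,7,8,9,10,11,12,13,14,15}
step 26: eval (c < 7)                 {0,1,2,3,4,5,6,7,8,9,10,11,12,13,14,15}
step 27: c <- (c * (6 - 3))           {0,1,2,3,4,5,6,7,8,9,10,11,12,13,14,15}

Answer: 28 steps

d: -2,-2,-2,-2,-2,-2,-2,-2,-2,-2,-2,-2,-2,-2,-2,-2
c: 21,21,21,21,21,21,21,21,21,21,21,21,21,21,21,21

steps = 28; useful = 448; efficiency = 448/448 = 1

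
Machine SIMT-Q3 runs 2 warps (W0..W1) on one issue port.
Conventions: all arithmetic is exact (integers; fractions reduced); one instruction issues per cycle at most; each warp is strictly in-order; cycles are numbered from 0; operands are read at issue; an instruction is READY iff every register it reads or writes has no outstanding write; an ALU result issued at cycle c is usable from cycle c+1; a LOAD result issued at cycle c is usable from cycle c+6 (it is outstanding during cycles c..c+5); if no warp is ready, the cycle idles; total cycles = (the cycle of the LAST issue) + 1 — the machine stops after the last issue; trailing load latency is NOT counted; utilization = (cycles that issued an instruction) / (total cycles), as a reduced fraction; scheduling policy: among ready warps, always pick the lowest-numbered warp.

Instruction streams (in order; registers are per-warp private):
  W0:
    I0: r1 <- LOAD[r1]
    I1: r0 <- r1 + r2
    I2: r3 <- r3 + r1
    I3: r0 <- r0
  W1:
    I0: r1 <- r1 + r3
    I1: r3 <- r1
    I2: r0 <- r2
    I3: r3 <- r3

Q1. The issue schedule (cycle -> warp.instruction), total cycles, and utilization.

cycle 0: W0.I0
cycle 1: W1.I0
cycle 2: W1.I1
cycle 3: W1.I2
cycle 4: W1.I3
cycle 5: idle
cycle 6: W0.I1
cycle 7: W0.I2
cycle 8: W0.I3

Answer: 9 cycles, utilization 8/9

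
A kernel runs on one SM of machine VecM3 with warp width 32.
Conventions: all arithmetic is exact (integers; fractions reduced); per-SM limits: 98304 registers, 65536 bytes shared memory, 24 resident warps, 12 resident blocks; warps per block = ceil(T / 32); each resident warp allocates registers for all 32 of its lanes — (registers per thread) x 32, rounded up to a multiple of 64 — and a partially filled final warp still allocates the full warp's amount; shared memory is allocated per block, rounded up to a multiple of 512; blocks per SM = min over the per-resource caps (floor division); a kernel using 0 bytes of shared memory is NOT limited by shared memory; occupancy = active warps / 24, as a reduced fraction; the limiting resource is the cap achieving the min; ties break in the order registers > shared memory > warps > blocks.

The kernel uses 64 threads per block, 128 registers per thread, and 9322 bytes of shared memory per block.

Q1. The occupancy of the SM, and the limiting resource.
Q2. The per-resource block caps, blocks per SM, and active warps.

Answer: occupancy 1/2, limited by shared memory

registers: 12 blocks
shared memory: 6 blocks
warps: 12 blocks
blocks: 12 blocks

Answer: 6 blocks, 12 active warps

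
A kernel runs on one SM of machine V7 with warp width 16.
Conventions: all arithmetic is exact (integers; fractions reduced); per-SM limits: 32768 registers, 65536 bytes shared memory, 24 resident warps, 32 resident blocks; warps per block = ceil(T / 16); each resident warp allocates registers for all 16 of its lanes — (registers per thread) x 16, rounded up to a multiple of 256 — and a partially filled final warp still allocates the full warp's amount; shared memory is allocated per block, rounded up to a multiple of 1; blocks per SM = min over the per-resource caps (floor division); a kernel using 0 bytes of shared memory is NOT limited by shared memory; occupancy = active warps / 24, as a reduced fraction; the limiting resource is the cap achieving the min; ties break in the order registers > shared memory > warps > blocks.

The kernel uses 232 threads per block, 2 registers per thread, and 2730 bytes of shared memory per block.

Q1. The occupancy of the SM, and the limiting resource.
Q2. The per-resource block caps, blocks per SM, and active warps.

Answer: occupancy 5/8, limited by warps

registers: 8 blocks
shared memory: 24 blocks
warps: 1 block
blocks: 32 blocks

Answer: 1 block, 15 active warps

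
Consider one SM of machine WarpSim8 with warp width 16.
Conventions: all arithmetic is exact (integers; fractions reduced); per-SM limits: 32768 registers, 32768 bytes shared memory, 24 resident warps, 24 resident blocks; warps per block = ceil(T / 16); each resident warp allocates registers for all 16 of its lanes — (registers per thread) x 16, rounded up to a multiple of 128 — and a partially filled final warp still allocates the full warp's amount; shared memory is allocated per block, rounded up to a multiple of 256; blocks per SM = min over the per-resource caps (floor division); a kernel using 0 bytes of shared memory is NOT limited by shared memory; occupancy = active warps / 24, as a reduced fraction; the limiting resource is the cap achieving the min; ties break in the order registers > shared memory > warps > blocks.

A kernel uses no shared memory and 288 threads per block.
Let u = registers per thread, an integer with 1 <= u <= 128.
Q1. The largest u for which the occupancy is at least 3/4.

Answer: u = 112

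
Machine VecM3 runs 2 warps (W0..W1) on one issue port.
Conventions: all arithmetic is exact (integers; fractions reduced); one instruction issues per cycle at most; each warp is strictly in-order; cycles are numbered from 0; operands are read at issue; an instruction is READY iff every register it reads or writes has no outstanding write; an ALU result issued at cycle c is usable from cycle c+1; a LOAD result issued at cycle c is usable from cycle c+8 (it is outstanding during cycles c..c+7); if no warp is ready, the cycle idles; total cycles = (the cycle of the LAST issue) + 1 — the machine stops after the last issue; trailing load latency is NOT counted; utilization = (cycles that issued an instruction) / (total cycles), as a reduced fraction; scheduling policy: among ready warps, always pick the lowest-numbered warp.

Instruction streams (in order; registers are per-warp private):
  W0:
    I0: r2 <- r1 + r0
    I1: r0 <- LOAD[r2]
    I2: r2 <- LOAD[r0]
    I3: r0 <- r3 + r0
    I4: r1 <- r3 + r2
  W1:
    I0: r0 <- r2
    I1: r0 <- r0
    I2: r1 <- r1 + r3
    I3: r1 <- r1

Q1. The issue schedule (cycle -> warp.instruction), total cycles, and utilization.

cycle 0: W0.I0
cycle 1: W0.I1
cycle 2: W1.I0
cycle 3: W1.I1
cycle 4: W1.I2
cycle 5: W1.I3
cycle 6: idle
cycle 7: idle
cycle 8: idle
cycle 9: W0.I2
cycle 10: W0.I3
cycle 11: idle
cycle 12: idle
cycle 13: idle
cycle 14: idle
cycle 15: idle
cycle 16: idle
cycle 17: W0.I4

Answer: 18 cycles, utilization 1/2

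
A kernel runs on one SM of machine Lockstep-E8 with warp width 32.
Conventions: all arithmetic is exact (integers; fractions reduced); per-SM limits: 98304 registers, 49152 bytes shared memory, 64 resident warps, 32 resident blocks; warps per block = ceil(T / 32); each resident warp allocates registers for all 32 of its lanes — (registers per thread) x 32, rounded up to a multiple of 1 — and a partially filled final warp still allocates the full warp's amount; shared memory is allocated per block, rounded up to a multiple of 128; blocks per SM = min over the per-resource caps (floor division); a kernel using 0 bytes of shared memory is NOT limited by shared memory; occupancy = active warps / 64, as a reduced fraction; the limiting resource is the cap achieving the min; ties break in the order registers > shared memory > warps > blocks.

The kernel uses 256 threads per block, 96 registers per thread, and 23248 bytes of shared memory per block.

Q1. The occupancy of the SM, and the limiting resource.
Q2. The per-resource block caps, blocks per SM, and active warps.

Answer: occupancy 1/4, limited by shared memory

registers: 4 blocks
shared memory: 2 blocks
warps: 8 blocks
blocks: 32 blocks

Answer: 2 blocks, 16 active warps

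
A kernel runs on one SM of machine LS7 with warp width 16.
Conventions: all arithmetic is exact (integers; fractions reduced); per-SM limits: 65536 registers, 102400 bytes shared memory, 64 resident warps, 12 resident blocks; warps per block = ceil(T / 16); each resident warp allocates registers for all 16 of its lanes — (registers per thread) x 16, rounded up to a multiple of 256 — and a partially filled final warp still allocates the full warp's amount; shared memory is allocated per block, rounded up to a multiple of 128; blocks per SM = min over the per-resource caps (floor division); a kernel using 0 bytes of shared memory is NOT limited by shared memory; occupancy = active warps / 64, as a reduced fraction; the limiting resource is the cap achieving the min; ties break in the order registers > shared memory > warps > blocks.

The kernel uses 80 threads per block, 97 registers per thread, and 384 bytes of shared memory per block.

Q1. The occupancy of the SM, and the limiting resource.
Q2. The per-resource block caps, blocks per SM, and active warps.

Answer: occupancy 35/64, limited by registers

registers: 7 blocks
shared memory: 266 blocks
warps: 12 blocks
blocks: 12 blocks

Answer: 7 blocks, 35 active warps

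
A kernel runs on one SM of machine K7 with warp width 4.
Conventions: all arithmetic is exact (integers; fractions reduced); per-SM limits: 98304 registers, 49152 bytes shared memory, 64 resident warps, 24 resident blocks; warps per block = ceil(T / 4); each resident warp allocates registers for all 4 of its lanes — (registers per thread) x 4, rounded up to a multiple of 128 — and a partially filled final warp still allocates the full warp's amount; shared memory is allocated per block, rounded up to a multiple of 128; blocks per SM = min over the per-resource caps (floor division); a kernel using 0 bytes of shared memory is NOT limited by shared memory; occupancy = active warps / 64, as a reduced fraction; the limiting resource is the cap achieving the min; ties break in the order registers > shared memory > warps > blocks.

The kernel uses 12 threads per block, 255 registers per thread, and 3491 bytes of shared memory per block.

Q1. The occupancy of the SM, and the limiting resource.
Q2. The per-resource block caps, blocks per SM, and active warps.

Answer: occupancy 39/64, limited by shared memory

registers: 32 blocks
shared memory: 13 blocks
warps: 21 blocks
blocks: 24 blocks

Answer: 13 blocks, 39 active warps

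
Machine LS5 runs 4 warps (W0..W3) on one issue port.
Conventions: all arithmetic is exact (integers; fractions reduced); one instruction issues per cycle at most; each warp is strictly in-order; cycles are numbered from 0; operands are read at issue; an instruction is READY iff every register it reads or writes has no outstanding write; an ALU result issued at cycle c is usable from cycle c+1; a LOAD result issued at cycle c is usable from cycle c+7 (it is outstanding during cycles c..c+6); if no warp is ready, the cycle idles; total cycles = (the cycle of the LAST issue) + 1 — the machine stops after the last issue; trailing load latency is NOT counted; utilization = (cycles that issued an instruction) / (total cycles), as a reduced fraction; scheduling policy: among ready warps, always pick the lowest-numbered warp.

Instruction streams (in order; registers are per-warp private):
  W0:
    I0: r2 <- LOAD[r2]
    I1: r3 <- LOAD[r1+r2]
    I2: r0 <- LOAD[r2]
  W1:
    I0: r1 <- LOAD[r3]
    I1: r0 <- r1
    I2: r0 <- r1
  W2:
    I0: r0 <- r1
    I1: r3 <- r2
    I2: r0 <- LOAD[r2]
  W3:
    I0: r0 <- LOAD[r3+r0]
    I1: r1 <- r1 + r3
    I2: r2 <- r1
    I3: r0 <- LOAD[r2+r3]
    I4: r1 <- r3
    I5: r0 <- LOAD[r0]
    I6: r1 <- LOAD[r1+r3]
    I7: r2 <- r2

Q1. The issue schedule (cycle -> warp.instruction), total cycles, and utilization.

cycle 0: W0.I0
cycle 1: W1.I0
cycle 2: W2.I0
cycle 3: W2.I1
cycle 4: W2.I2
cycle 5: W3.I0
cycle 6: W3.I1
cycle 7: W0.I1
cycle 8: W0.I2
cycle 9: W1.I1
cycle 10: W1.I2
cycle 11: W3.I2
cycle 12: W3.I3
cycle 13: W3.I4
cycle 14: idle
cycle 15: idle
cycle 16: idle
cycle 17: idle
cycle 18: idle
cycle 19: W3.I5
cycle 20: W3.I6
cycle 21: W3.I7

Answer: 22 cycles, utilization 17/22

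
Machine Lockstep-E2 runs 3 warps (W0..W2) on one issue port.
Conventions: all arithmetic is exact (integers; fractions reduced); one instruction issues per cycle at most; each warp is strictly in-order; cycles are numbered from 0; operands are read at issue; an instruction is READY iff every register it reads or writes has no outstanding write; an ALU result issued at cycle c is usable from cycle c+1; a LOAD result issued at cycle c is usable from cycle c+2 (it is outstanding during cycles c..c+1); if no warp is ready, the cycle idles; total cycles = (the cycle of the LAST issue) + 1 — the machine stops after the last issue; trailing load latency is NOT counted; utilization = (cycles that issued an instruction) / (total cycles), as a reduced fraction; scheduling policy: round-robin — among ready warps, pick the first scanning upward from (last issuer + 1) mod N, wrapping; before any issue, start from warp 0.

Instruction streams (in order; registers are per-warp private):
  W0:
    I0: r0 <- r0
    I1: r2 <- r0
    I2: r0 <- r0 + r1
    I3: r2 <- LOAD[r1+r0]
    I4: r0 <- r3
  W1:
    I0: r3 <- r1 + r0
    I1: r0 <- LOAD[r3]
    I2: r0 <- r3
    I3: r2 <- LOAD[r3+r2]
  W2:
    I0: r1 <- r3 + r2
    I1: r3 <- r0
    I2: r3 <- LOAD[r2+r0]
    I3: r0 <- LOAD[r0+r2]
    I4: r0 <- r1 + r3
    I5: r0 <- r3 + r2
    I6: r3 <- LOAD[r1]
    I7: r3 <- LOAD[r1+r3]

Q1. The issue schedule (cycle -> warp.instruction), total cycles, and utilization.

cycle 0: W0.I0
cycle 1: W1.I0
cycle 2: W2.I0
cycle 3: W0.I1
cycle 4: W1.I1
cycle 5: W2.I1
cycle 6: W0.I2
cycle 7: W1.I2
cycle 8: W2.I2
cycle 9: W0.I3
cycle 10: W1.I3
cycle 11: W2.I3
cycle 12: W0.I4
cycle 13: W2.I4
cycle 14: W2.I5
cycle 15: W2.I6
cycle 16: idle
cycle 17: W2.I7

Answer: 18 cycles, utilization 17/18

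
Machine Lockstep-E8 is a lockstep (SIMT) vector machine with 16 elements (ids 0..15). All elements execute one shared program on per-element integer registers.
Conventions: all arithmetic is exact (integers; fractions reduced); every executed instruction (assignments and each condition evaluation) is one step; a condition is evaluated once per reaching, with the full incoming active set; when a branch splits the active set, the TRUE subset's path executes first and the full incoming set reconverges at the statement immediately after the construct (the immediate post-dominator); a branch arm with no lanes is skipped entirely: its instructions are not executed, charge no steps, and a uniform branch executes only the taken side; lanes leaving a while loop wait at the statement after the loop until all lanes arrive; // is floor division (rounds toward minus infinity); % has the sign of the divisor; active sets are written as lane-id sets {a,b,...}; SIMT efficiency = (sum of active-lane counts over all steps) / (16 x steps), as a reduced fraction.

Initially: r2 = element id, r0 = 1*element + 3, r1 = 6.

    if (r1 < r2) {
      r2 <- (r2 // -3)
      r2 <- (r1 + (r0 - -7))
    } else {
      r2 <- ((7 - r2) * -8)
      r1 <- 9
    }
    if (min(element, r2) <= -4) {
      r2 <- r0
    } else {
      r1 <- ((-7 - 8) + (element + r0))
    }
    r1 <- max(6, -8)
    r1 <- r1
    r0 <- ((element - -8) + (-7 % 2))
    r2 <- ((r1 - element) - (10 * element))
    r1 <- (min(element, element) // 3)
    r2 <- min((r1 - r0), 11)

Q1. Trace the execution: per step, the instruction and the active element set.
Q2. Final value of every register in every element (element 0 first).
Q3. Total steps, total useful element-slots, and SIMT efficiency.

step 0: eval (r1 < r2)               {0,1,2,3,4,5,6,7,8,9,10,11,12,13,14,15}
step 1: r2 <- (r2 // -3)             {7,8,9,10,11,12,13,14,15}
step 2: r2 <- (r1 + (r0 - -7))       {7,8,9,10,11,12,13,14,15}
step 3: r2 <- ((7 - r2) * -8)        {0,1,2,3,4,5,6}
step 4: r1 <- 9                      {0,1,2,3,4,5,6}
step 5: eval (min(element, r2) <= -4) {0,1,2,3,4,5,6,7,8,9,10,11,12,13,14,15}
step 6: r2 <- r0                     {0,1,2,3,4,5,6}
step 7: r1 <- ((-7 - 8) + (element + r0)) {7,8,9,10,11,12,13,14,15}
step 8: r1 <- max(6, -8)             {0,1,2,3,4,5,6,7,8,9,10,11,12,13,14,15}
step 9: r1 <- r1                     {0,1,2,3,4,5,6,7,8,9,10,11,12,13,14,15}
step 10: r0 <- ((element - -8) + (-7 % 2)) {0,1,2,3,4,5,6,7,8,9,10,11,12,13,14,15}
step 11: r2 <- ((r1 - element) - (10 * element)) {0,1,2,3,4,5,6,7,8,9,10,11,12,13,14,15}
step 12: r1 <- (min(element, element) // 3) {0,1,2,3,4,5,6,7,8,9,10,11,12,13,14,15}
step 13: r2 <- min((r1 - r0), 11)     {0,1,2,3,4,5,6,7,8,9,10,11,12,13,14,15}

Answer: 14 steps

r2: -9,-10,-11,-11,-12,-13,-13,-14,-15,-15,-16,-17,-17,-18,-19,-19
r0: 9,10,11,12,13,14,15,16,17,18,19,20,21,22,23,24
r1: 0,0,0,1,1,1,2,2,2,3,3,3,4,4,4,5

steps = 14; useful = 176; efficiency = 176/224 = 11/14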